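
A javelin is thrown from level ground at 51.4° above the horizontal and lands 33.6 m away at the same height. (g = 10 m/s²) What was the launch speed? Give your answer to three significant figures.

18.6 m/s

On level ground, R = v₀² sin(2θ) / g, so v₀ = √(R g / sin 2θ).
sin(2 × 51.4°) = 0.9751.
v₀ = √(33.6 × 10 / 0.9751) = √344.6 = 18.6 m/s.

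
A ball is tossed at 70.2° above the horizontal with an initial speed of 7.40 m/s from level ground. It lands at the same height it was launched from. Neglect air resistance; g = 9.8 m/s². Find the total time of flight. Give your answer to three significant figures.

1.42 s

Vertical component: v_y = 7.40 sin 70.2° = 6.963 m/s.
For a projectile landing at launch height, time of flight is t = 2 v_y / g = 2 × 6.963 / 9.8 = 1.42 s.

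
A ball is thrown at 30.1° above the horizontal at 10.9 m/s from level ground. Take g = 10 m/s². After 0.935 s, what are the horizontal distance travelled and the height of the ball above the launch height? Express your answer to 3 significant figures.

v_x = 10.9 cos 30.1° = 9.430 m/s; v_y0 = 10.9 sin 30.1° = 5.466 m/s.
x = v_x t = 9.430 × 0.935 = 8.82 m.
y = v_y0 t − ½ g t² = 5.466×0.935 − 5.000×0.935² = 0.740 m.

x = 8.82 m, y = 0.740 m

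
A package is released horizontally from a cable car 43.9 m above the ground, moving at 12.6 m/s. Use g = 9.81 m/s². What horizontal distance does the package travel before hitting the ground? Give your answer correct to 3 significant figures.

37.7 m

Initial vertical velocity is zero, so the fall time comes from h = ½ g t²: t = √(2 × 43.9 / 9.81) = 2.992 s.
Horizontal motion is uniform at 12.6 m/s, so x = 12.6 × 2.992 = 37.7 m.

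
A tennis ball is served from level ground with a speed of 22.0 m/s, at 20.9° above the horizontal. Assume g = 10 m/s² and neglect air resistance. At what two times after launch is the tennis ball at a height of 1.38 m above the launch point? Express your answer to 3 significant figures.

0.202 s and 1.37 s

v_y0 = 22.0 sin 20.9° = 7.848 m/s.
Set y = v_y0 t − ½ g t² = 1.38: 5.000 t² − 7.848 t + 1.38 = 0.
t = [7.848 ± √(61.59 − 27.60)] / 10 = (7.848 ± 5.830) / 10, giving t = 0.202 s or t = 1.37 s.
So the tennis ball is at 1.38 m at t = 0.202 s (rising) and t = 1.37 s (falling).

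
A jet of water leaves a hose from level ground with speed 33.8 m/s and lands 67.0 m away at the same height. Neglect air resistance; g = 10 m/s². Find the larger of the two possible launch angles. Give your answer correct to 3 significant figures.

Level-ground range: R = v₀² sin(2θ)/g ⇒ sin 2θ = R g / v₀² = 67.0×10/33.8² = 0.5865.
2θ = arcsin(0.5865) = 35.91° or 180° − 35.91° = 144.09°.
So θ = 18.0° or θ = 72.0°.

72.0°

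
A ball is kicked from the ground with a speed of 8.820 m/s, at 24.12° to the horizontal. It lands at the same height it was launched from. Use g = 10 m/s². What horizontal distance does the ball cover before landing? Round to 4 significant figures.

For level ground, R = v₀² sin(2θ) / g.
sin(2 × 24.12°) = sin 48.240° = 0.7459.
R = (8.820)² × 0.7459 / 10 = 5.803 m.

5.803 m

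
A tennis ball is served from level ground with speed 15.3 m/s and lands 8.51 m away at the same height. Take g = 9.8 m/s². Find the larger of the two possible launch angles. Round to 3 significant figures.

79.6°

Level-ground range: R = v₀² sin(2θ)/g ⇒ sin 2θ = R g / v₀² = 8.51×9.8/15.3² = 0.3563.
2θ = arcsin(0.3563) = 20.87° or 180° − 20.87° = 159.13°.
So θ = 10.4° or θ = 79.6°.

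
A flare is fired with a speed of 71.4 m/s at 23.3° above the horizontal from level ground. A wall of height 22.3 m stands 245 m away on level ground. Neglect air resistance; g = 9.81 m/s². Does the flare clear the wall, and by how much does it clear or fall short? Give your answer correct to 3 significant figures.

Yes — it clears the wall by 14.7 m.

v_x = 71.4 cos 23.3° = 65.58 m/s; v_y0 = 71.4 sin 23.3° = 28.24 m/s.
Time to reach the wall: t = 245 / 65.58 = 3.736 s.
Height at that point: y = 28.24×3.736 − 4.905×3.736² = 37.04 m.
That is 37.04 − 22.3 = 14.7 m above the top of the wall, so the flare clears it.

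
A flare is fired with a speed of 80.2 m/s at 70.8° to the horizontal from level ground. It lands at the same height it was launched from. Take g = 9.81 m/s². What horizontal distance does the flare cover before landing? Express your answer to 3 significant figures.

407 m

For level ground, R = v₀² sin(2θ) / g.
sin(2 × 70.8°) = sin 141.6° = 0.6211.
R = (80.2)² × 0.6211 / 9.81 = 407 m.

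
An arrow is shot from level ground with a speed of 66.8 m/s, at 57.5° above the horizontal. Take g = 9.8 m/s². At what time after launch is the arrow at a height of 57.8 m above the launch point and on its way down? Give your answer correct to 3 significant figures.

v_y0 = 66.8 sin 57.5° = 56.34 m/s.
Set y = v_y0 t − ½ g t² = 57.8: 4.900 t² − 56.34 t + 57.8 = 0.
t = [56.34 ± √(3174 − 1133)] / 9.8 = (56.34 ± 45.18) / 9.8, giving t = 1.14 s or t = 10.4 s.
On the way down corresponds to the larger root: t = 10.4 s.

10.4 s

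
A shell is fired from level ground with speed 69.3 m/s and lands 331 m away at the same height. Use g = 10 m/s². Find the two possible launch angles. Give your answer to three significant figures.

Level-ground range: R = v₀² sin(2θ)/g ⇒ sin 2θ = R g / v₀² = 331×10/69.3² = 0.6892.
2θ = arcsin(0.6892) = 43.57° or 180° − 43.57° = 136.43°.
So θ = 21.8° or θ = 68.2°.

21.8° and 68.2°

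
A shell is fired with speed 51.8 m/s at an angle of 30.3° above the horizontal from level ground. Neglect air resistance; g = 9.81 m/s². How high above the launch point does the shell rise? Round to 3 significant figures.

34.8 m

Vertical component of launch velocity: v_y = 51.8 sin 30.3° = 26.13 m/s.
At the highest point the vertical velocity is zero, so v_y² = 2 g h_max.
h_max = (26.13)² / (2 × 9.81) = 682.8 / 19.62 = 34.8 m.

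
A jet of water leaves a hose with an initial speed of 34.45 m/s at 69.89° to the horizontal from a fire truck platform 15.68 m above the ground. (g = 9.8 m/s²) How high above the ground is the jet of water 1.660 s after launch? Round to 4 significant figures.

v_y0 = 34.45 sin 69.89° = 32.350 m/s.
y(t) = 15.68 + v_y0 t − ½ g t² = 15.68 + 32.350×1.660 − ½×9.8×1.660² = 55.88 m.

55.88 m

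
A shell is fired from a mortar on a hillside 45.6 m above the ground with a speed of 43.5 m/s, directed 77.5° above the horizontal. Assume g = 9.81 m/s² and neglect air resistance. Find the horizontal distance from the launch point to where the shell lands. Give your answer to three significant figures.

Components: v_x = 43.5 cos 77.5° = 9.415 m/s, v_y = 43.5 sin 77.5° = 42.47 m/s.
Vertical: 0 = 45.6 + 42.47 t − ½(9.81) t² ⇒ 4.905 t² − 42.47 t − 45.6 = 0.
t = [42.47 + √(1804 + 894.7)] / 9.810 = 9.625 s.
Horizontal: R = v_x · t = 9.415 × 9.625 = 90.6 m.

90.6 m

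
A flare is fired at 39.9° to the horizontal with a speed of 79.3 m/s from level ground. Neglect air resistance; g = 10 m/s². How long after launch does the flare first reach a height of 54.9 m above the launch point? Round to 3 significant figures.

v_y0 = 79.3 sin 39.9° = 50.87 m/s.
Set y = v_y0 t − ½ g t² = 54.9: 5.000 t² − 50.87 t + 54.9 = 0.
t = [50.87 ± √(2588 − 1098)] / 10 = (50.87 ± 38.60) / 10, giving t = 1.23 s or t = 8.95 s.
The flare is on the way up at the first time, so t = 1.23 s.

1.23 s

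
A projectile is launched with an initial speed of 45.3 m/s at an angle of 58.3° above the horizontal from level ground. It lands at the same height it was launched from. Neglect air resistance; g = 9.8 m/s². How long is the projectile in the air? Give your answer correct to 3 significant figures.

7.87 s

Vertical component: v_y = 45.3 sin 58.3° = 38.54 m/s.
For a projectile landing at launch height, time of flight is t = 2 v_y / g = 2 × 38.54 / 9.8 = 7.87 s.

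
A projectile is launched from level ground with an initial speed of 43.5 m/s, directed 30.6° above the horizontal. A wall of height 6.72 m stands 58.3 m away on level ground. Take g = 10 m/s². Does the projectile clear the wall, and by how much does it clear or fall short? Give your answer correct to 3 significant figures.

v_x = 43.5 cos 30.6° = 37.44 m/s; v_y0 = 43.5 sin 30.6° = 22.14 m/s.
Time to reach the wall: t = 58.3 / 37.44 = 1.557 s.
Height at that point: y = 22.14×1.557 − 5.000×1.557² = 22.35 m.
That is 22.35 − 6.72 = 15.6 m above the top of the wall, so the projectile clears it.

Yes — it clears the wall by 15.6 m.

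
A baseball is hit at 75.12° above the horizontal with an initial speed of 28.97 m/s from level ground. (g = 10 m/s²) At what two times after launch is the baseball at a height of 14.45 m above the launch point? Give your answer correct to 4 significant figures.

v_y0 = 28.97 sin 75.12° = 27.999 m/s.
Set y = v_y0 t − ½ g t² = 14.45: 5.000 t² − 27.999 t + 14.45 = 0.
t = [27.999 ± √(783.94 − 289.00)] / 10 = (27.999 ± 22.247) / 10, giving t = 0.5752 s or t = 5.025 s.
So the baseball is at 14.45 m at t = 0.5752 s (rising) and t = 5.025 s (falling).

0.5752 s and 5.025 s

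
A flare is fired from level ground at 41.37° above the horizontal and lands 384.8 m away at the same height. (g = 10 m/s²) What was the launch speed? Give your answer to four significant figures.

On level ground, R = v₀² sin(2θ) / g, so v₀ = √(R g / sin 2θ).
sin(2 × 41.37°) = 0.9920.
v₀ = √(384.8 × 10 / 0.9920) = √3879.0 = 62.28 m/s.

62.28 m/s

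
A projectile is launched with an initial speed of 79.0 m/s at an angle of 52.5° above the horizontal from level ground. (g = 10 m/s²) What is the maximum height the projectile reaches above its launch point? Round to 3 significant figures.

196 m

Vertical component of launch velocity: v_y = 79.0 sin 52.5° = 62.67 m/s.
At the highest point the vertical velocity is zero, so v_y² = 2 g h_max.
h_max = (62.67)² / (2 × 10) = 3928 / 20.00 = 196 m.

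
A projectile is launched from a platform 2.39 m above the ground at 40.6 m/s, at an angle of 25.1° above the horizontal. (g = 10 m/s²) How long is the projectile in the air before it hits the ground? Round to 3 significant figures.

3.58 s

Vertical component: v_y = 40.6 sin 25.1° = 17.22 m/s.
Taking up as positive with launch at y = 2.39 m, landing at y = 0: 0 = 2.39 + 17.22 t − ½(10) t².
Solving 5.000 t² − 17.22 t − 2.39 = 0 gives t = [17.22 + √(17.22² + 4·5.000·2.39)] / 10.00 = 3.58 s.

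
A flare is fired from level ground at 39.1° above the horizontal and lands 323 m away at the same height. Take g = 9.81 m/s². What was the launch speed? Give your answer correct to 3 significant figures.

56.9 m/s

On level ground, R = v₀² sin(2θ) / g, so v₀ = √(R g / sin 2θ).
sin(2 × 39.1°) = 0.9789.
v₀ = √(323 × 9.81 / 0.9789) = √3237 = 56.9 m/s.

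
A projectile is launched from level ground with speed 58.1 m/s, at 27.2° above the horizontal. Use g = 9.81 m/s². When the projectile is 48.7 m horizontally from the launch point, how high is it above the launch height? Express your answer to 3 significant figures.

20.7 m

v_x = 58.1 cos 27.2° = 51.68 m/s, v_y0 = 58.1 sin 27.2° = 26.56 m/s.
Time to reach x = 48.7 m: t = x / v_x = 48.7 / 51.68 = 0.9423 s.
y = v_y0 t − ½ g t² = 26.56×0.9423 − 4.905×0.9423² = 20.7 m.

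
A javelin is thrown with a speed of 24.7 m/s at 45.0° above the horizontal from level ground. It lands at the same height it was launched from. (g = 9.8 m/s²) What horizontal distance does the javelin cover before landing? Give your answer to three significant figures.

Components: v_x = 24.7 cos 45.0° = 17.47 m/s, v_y = 24.7 sin 45.0° = 17.47 m/s.
Time of flight (same landing height): t = 2 v_y / g = 2 × 17.47 / 9.8 = 3.565 s.
Range: R = v_x · t = 17.47 × 3.565 = 62.3 m.

62.3 m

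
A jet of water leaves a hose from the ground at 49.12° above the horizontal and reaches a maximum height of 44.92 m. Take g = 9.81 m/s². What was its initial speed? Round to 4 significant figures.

39.26 m/s

At maximum height v_y = 0, so (v₀ sin θ)² = 2 g H.
v₀ sin 49.12° = √(2 × 9.81 × 44.92) = 29.687 m/s.
v₀ = 29.687 / sin 49.12° = 29.687 / 0.7561 = 39.26 m/s.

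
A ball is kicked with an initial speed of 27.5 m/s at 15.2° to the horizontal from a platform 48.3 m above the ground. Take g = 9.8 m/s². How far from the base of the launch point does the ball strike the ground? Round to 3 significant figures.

Components: v_x = 27.5 cos 15.2° = 26.54 m/s, v_y = 27.5 sin 15.2° = 7.210 m/s.
Vertical: 0 = 48.3 + 7.210 t − ½(9.8) t² ⇒ 4.900 t² − 7.210 t − 48.3 = 0.
t = [7.210 + √(51.98 + 946.7)] / 9.800 = 3.960 s.
Horizontal: R = v_x · t = 26.54 × 3.960 = 105 m.

105 m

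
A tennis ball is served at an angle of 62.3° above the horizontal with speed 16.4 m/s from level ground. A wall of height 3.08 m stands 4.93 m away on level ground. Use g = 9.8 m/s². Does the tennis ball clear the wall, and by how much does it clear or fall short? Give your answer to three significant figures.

Yes — it clears the wall by 4.26 m.

v_x = 16.4 cos 62.3° = 7.623 m/s; v_y0 = 16.4 sin 62.3° = 14.52 m/s.
Time to reach the wall: t = 4.93 / 7.623 = 0.6467 s.
Height at that point: y = 14.52×0.6467 − 4.900×0.6467² = 7.341 m.
That is 7.341 − 3.08 = 4.26 m above the top of the wall, so the tennis ball clears it.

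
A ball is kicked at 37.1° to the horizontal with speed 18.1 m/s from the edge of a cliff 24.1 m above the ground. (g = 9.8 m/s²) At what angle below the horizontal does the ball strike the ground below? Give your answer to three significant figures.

v_x = 18.1 cos 37.1° = 14.44 m/s.
At impact |v_y| = √(v_y0² + 2 g h) = √(10.92² + 2×9.8×24.1) = 24.32 m/s.
Angle below horizontal = arctan(|v_y| / v_x) = arctan(24.32 / 14.44) = 59.3°.

59.3°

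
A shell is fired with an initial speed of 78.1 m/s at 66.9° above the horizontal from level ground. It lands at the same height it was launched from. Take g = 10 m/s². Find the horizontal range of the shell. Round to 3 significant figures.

For level ground, R = v₀² sin(2θ) / g.
sin(2 × 66.9°) = sin 133.8° = 0.7218.
R = (78.1)² × 0.7218 / 10 = 440 m.

440 m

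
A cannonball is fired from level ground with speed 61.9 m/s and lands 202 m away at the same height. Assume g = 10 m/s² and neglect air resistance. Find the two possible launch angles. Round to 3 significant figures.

15.9° and 74.1°

Level-ground range: R = v₀² sin(2θ)/g ⇒ sin 2θ = R g / v₀² = 202×10/61.9² = 0.5272.
2θ = arcsin(0.5272) = 31.82° or 180° − 31.82° = 148.18°.
So θ = 15.9° or θ = 74.1°.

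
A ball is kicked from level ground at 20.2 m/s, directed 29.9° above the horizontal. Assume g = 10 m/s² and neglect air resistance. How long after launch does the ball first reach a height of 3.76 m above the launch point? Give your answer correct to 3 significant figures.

v_y0 = 20.2 sin 29.9° = 10.07 m/s.
Set y = v_y0 t − ½ g t² = 3.76: 5.000 t² − 10.07 t + 3.76 = 0.
t = [10.07 ± √(101.4 − 75.20)] / 10 = (10.07 ± 5.119) / 10, giving t = 0.495 s or t = 1.52 s.
The ball is on the way up at the first time, so t = 0.495 s.

0.495 s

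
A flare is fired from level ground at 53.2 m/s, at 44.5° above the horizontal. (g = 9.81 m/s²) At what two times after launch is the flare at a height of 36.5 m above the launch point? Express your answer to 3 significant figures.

v_y0 = 53.2 sin 44.5° = 37.29 m/s.
Set y = v_y0 t − ½ g t² = 36.5: 4.905 t² − 37.29 t + 36.5 = 0.
t = [37.29 ± √(1391 − 716.1)] / 9.81 = (37.29 ± 25.98) / 9.81, giving t = 1.15 s or t = 6.45 s.
So the flare is at 36.5 m at t = 1.15 s (rising) and t = 6.45 s (falling).

1.15 s and 6.45 s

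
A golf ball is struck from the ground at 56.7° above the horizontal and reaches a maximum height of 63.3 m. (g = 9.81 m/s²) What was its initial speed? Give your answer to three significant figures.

At maximum height v_y = 0, so (v₀ sin θ)² = 2 g H.
v₀ sin 56.7° = √(2 × 9.81 × 63.3) = 35.24 m/s.
v₀ = 35.24 / sin 56.7° = 35.24 / 0.8358 = 42.2 m/s.

42.2 m/s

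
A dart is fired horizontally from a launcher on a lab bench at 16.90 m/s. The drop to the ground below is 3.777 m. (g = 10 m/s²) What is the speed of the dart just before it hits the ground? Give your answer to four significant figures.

Fall time: t = √(2 × 3.777 / 10) = 0.86914 s.
At impact: v_x = 16.90 m/s (unchanged), v_y = g t = 10 × 0.86914 = 8.6914 m/s.
Speed = √(v_x² + v_y²) = √(285.61 + 75.540) = 19.00 m/s.

19.00 m/s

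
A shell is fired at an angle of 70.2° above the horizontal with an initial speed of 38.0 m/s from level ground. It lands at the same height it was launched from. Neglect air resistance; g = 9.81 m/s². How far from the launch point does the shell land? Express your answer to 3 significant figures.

93.8 m

Components: v_x = 38.0 cos 70.2° = 12.87 m/s, v_y = 38.0 sin 70.2° = 35.75 m/s.
Time of flight (same landing height): t = 2 v_y / g = 2 × 35.75 / 9.81 = 7.288 s.
Range: R = v_x · t = 12.87 × 7.288 = 93.8 m.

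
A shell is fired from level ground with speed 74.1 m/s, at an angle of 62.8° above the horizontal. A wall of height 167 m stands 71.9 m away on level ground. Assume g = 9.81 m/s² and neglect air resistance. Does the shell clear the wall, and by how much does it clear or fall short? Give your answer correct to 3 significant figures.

v_x = 74.1 cos 62.8° = 33.87 m/s; v_y0 = 74.1 sin 62.8° = 65.91 m/s.
Time to reach the wall: t = 71.9 / 33.87 = 2.123 s.
Height at that point: y = 65.91×2.123 − 4.905×2.123² = 117.8 m.
That is 167 − 117.8 = 49.2 m below the top of the wall, so the shell does not clear it.

No — it falls 49.2 m short of clearing the wall.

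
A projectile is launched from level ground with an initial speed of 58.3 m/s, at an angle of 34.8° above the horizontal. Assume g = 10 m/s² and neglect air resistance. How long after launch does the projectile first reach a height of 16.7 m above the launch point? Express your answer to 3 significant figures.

0.547 s

v_y0 = 58.3 sin 34.8° = 33.27 m/s.
Set y = v_y0 t − ½ g t² = 16.7: 5.000 t² − 33.27 t + 16.7 = 0.
t = [33.27 ± √(1107 − 334.0)] / 10 = (33.27 ± 27.80) / 10, giving t = 0.547 s or t = 6.11 s.
The projectile is on the way up at the first time, so t = 0.547 s.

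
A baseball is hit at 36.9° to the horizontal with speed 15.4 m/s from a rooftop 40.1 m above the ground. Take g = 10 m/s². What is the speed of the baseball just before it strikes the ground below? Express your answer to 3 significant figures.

32.2 m/s

v_x = 15.4 cos 36.9° = 12.32 m/s is unchanged throughout.
For the vertical component, v_y² = v_y0² + 2 g h = (9.246)² + 2×10×40.1 = 887.5, so |v_y| = 29.79 m/s.
Impact speed = √(v_x² + v_y²) = √(151.8 + 887.5) = 32.2 m/s.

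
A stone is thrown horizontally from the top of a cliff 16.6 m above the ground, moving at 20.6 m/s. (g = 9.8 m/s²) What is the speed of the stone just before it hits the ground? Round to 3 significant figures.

Fall time: t = √(2 × 16.6 / 9.8) = 1.841 s.
At impact: v_x = 20.6 m/s (unchanged), v_y = g t = 9.8 × 1.841 = 18.04 m/s.
Speed = √(v_x² + v_y²) = √(424.4 + 325.4) = 27.4 m/s.

27.4 m/s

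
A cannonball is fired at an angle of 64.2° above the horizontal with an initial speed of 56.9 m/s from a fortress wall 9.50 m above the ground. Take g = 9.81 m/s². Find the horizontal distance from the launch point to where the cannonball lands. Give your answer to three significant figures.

Components: v_x = 56.9 cos 64.2° = 24.76 m/s, v_y = 56.9 sin 64.2° = 51.23 m/s.
Vertical: 0 = 9.50 + 51.23 t − ½(9.81) t² ⇒ 4.905 t² − 51.23 t − 9.50 = 0.
t = [51.23 + √(2625 + 186.4)] / 9.810 = 10.63 s.
Horizontal: R = v_x · t = 24.76 × 10.63 = 263 m.

263 m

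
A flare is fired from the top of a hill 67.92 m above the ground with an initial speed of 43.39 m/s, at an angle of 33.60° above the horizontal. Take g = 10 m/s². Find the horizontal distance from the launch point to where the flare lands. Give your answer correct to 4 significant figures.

245.8 m

Components: v_x = 43.39 cos 33.60° = 36.140 m/s, v_y = 43.39 sin 33.60° = 24.012 m/s.
Vertical: 0 = 67.92 + 24.012 t − ½(10) t² ⇒ 5.000 t² − 24.012 t − 67.92 = 0.
t = [24.012 + √(576.58 + 1358.4)] / 10.00 = 6.8000 s.
Horizontal: R = v_x · t = 36.140 × 6.8000 = 245.8 m.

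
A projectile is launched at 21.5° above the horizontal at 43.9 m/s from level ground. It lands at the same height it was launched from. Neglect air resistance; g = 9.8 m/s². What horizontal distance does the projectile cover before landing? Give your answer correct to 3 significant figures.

134 m

For level ground, R = v₀² sin(2θ) / g.
sin(2 × 21.5°) = sin 43.00° = 0.6820.
R = (43.9)² × 0.6820 / 9.8 = 134 m.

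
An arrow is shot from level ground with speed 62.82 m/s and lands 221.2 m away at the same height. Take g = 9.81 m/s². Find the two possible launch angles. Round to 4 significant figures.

16.68° and 73.32°

Level-ground range: R = v₀² sin(2θ)/g ⇒ sin 2θ = R g / v₀² = 221.2×9.81/62.82² = 0.5499.
2θ = arcsin(0.5499) = 33.360° or 180° − 33.360° = 146.640°.
So θ = 16.68° or θ = 73.32°.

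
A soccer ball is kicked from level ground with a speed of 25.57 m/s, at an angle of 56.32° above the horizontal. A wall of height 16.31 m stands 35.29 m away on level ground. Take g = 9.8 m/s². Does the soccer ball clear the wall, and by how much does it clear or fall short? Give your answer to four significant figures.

Yes — it clears the wall by 6.296 m.

v_x = 25.57 cos 56.32° = 14.180 m/s; v_y0 = 25.57 sin 56.32° = 21.278 m/s.
Time to reach the wall: t = 35.29 / 14.180 = 2.4887 s.
Height at that point: y = 21.278×2.4887 − 4.900×2.4887² = 22.606 m.
That is 22.606 − 16.31 = 6.296 m above the top of the wall, so the soccer ball clears it.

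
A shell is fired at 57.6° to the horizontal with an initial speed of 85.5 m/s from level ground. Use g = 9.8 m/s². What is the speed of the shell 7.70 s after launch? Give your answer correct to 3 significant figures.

v_x = 85.5 cos 57.6° = 45.81 m/s (constant).
v_y(t) = 85.5 sin 57.6° − g t = 72.19 − 9.8 × 7.70 = -3.270 m/s.
Speed = √(v_x² + v_y²) = √(2099 + 10.69) = 45.9 m/s.

45.9 m/s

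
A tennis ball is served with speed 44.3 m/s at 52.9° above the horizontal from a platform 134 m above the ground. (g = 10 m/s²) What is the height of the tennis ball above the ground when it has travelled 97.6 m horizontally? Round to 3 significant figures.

v_x = 44.3 cos 52.9° = 26.72 m/s, v_y0 = 44.3 sin 52.9° = 35.33 m/s.
Time to reach x = 97.6 m: t = x / v_x = 97.6 / 26.72 = 3.653 s.
y = 134 + v_y0 t − ½ g t² = 134 + 35.33×3.653 − 5.000×3.653² = 196 m.

196 m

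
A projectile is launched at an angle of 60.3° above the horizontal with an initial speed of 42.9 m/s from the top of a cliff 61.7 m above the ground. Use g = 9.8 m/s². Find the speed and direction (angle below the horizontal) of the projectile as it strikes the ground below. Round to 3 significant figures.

55.2 m/s at 67.4° below the horizontal

v_x = 42.9 cos 60.3° = 21.26 m/s (constant).
|v_y| at impact = √((37.26)² + 2×9.8×61.7) = 50.97 m/s.
Speed = √(21.26² + 50.97²) = 55.2 m/s; angle = arctan(50.97/21.26) = 67.4° below horizontal.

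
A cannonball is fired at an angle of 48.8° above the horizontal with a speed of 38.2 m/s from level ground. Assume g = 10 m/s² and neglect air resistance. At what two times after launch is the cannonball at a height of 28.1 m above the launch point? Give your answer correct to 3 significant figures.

v_y0 = 38.2 sin 48.8° = 28.74 m/s.
Set y = v_y0 t − ½ g t² = 28.1: 5.000 t² − 28.74 t + 28.1 = 0.
t = [28.74 ± √(826.0 − 562.0)] / 10 = (28.74 ± 16.25) / 10, giving t = 1.25 s or t = 4.50 s.
So the cannonball is at 28.1 m at t = 1.25 s (rising) and t = 4.50 s (falling).

1.25 s and 4.50 s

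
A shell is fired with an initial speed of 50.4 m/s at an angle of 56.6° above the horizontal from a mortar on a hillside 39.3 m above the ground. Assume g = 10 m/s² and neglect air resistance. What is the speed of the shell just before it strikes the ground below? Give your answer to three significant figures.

v_x = 50.4 cos 56.6° = 27.74 m/s is unchanged throughout.
For the vertical component, v_y² = v_y0² + 2 g h = (42.08)² + 2×10×39.3 = 2557, so |v_y| = 50.57 m/s.
Impact speed = √(v_x² + v_y²) = √(769.5 + 2557) = 57.7 m/s.

57.7 m/s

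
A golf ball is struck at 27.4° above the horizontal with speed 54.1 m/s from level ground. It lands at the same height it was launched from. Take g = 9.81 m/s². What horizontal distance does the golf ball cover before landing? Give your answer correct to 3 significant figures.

244 m

Components: v_x = 54.1 cos 27.4° = 48.03 m/s, v_y = 54.1 sin 27.4° = 24.90 m/s.
Time of flight (same landing height): t = 2 v_y / g = 2 × 24.90 / 9.81 = 5.076 s.
Range: R = v_x · t = 48.03 × 5.076 = 244 m.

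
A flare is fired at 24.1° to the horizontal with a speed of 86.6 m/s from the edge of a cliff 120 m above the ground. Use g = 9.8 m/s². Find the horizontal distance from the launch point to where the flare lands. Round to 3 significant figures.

769 m

Components: v_x = 86.6 cos 24.1° = 79.05 m/s, v_y = 86.6 sin 24.1° = 35.36 m/s.
Vertical: 0 = 120 + 35.36 t − ½(9.8) t² ⇒ 4.900 t² − 35.36 t − 120 = 0.
t = [35.36 + √(1250 + 2352)] / 9.800 = 9.732 s.
Horizontal: R = v_x · t = 79.05 × 9.732 = 769 m.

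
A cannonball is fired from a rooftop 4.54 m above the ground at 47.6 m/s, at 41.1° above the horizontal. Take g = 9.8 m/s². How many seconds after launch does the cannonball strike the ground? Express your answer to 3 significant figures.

Vertical component: v_y = 47.6 sin 41.1° = 31.29 m/s.
Taking up as positive with launch at y = 4.54 m, landing at y = 0: 0 = 4.54 + 31.29 t − ½(9.8) t².
Solving 4.900 t² − 31.29 t − 4.54 = 0 gives t = [31.29 + √(31.29² + 4·4.900·4.54)] / 9.800 = 6.53 s.

6.53 s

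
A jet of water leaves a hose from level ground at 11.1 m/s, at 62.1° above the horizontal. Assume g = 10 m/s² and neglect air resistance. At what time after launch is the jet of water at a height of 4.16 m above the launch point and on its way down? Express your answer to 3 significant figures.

v_y0 = 11.1 sin 62.1° = 9.810 m/s.
Set y = v_y0 t − ½ g t² = 4.16: 5.000 t² − 9.810 t + 4.16 = 0.
t = [9.810 ± √(96.24 − 83.20)] / 10 = (9.810 ± 3.611) / 10, giving t = 0.620 s or t = 1.34 s.
On the way down corresponds to the larger root: t = 1.34 s.

1.34 s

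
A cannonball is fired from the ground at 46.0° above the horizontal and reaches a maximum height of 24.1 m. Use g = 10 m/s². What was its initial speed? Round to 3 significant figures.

30.5 m/s

At maximum height v_y = 0, so (v₀ sin θ)² = 2 g H.
v₀ sin 46.0° = √(2 × 10 × 24.1) = 21.95 m/s.
v₀ = 21.95 / sin 46.0° = 21.95 / 0.7193 = 30.5 m/s.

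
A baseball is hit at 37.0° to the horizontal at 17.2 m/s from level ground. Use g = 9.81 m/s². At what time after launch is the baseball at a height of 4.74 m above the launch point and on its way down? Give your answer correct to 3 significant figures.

1.44 s

v_y0 = 17.2 sin 37.0° = 10.35 m/s.
Set y = v_y0 t − ½ g t² = 4.74: 4.905 t² − 10.35 t + 4.74 = 0.
t = [10.35 ± √(107.1 − 93.00)] / 9.81 = (10.35 ± 3.755) / 9.81, giving t = 0.672 s or t = 1.44 s.
On the way down corresponds to the larger root: t = 1.44 s.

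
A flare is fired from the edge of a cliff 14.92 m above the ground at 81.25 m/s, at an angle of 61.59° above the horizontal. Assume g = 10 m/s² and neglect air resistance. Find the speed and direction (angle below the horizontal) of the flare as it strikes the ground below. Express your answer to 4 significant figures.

v_x = 81.25 cos 61.59° = 38.657 m/s (constant).
|v_y| at impact = √((71.465)² + 2×10×14.92) = 73.523 m/s.
Speed = √(38.657² + 73.523²) = 83.07 m/s; angle = arctan(73.523/38.657) = 62.27° below horizontal.

83.07 m/s at 62.27° below the horizontal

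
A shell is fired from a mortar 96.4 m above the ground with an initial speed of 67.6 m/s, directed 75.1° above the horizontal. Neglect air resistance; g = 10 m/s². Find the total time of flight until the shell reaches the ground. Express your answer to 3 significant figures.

14.4 s

Vertical component: v_y = 67.6 sin 75.1° = 65.33 m/s.
Taking up as positive with launch at y = 96.4 m, landing at y = 0: 0 = 96.4 + 65.33 t − ½(10) t².
Solving 5.000 t² − 65.33 t − 96.4 = 0 gives t = [65.33 + √(65.33² + 4·5.000·96.4)] / 10.00 = 14.4 s.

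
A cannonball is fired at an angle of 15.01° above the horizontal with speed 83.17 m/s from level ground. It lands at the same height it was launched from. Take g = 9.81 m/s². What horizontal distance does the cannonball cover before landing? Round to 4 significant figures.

For level ground, R = v₀² sin(2θ) / g.
sin(2 × 15.01°) = sin 30.020° = 0.5003.
R = (83.17)² × 0.5003 / 9.81 = 352.8 m.

352.8 m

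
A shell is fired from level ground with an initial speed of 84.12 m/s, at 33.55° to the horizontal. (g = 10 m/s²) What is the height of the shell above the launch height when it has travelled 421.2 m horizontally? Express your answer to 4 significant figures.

v_x = 84.12 cos 33.55° = 70.106 m/s, v_y0 = 84.12 sin 33.55° = 46.490 m/s.
Time to reach x = 421.2 m: t = x / v_x = 421.2 / 70.106 = 6.0080 s.
y = v_y0 t − ½ g t² = 46.490×6.0080 − 5.000×6.0080² = 98.83 m.

98.83 m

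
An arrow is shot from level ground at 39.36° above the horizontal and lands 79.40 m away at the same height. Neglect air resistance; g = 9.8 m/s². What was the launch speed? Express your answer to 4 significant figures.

On level ground, R = v₀² sin(2θ) / g, so v₀ = √(R g / sin 2θ).
sin(2 × 39.36°) = 0.9807.
v₀ = √(79.40 × 9.8 / 0.9807) = √793.43 = 28.17 m/s.

28.17 m/s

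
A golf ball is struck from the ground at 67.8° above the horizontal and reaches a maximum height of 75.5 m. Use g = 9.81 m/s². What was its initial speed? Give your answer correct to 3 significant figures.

At maximum height v_y = 0, so (v₀ sin θ)² = 2 g H.
v₀ sin 67.8° = √(2 × 9.81 × 75.5) = 38.49 m/s.
v₀ = 38.49 / sin 67.8° = 38.49 / 0.9259 = 41.6 m/s.

41.6 m/s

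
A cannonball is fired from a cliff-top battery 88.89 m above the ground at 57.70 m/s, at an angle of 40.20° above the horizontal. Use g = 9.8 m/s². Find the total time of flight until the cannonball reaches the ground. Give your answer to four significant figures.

Vertical component: v_y = 57.70 sin 40.20° = 37.243 m/s.
Taking up as positive with launch at y = 88.89 m, landing at y = 0: 0 = 88.89 + 37.243 t − ½(9.8) t².
Solving 4.900 t² − 37.243 t − 88.89 = 0 gives t = [37.243 + √(37.243² + 4·4.900·88.89)] / 9.800 = 9.508 s.

9.508 s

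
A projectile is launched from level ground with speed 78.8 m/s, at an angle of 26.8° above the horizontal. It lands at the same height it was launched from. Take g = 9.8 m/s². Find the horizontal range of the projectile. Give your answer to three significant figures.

Components: v_x = 78.8 cos 26.8° = 70.34 m/s, v_y = 78.8 sin 26.8° = 35.53 m/s.
Time of flight (same landing height): t = 2 v_y / g = 2 × 35.53 / 9.8 = 7.251 s.
Range: R = v_x · t = 70.34 × 7.251 = 510 m.

510 m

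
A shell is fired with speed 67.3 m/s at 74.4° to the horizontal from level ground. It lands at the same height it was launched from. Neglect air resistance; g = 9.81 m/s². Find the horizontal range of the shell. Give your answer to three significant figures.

239 m

For level ground, R = v₀² sin(2θ) / g.
sin(2 × 74.4°) = sin 148.8° = 0.5180.
R = (67.3)² × 0.5180 / 9.81 = 239 m.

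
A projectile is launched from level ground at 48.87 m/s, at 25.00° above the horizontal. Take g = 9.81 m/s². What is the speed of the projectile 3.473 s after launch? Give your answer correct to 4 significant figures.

46.28 m/s

v_x = 48.87 cos 25.00° = 44.291 m/s (constant).
v_y(t) = 48.87 sin 25.00° − g t = 20.653 − 9.81 × 3.473 = -13.417 m/s.
Speed = √(v_x² + v_y²) = √(1961.7 + 180.02) = 46.28 m/s.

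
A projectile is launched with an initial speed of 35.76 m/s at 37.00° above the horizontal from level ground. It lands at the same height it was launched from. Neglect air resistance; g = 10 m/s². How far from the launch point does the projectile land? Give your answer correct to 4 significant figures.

122.9 m

For level ground, R = v₀² sin(2θ) / g.
sin(2 × 37.00°) = sin 74.000° = 0.9613.
R = (35.76)² × 0.9613 / 10 = 122.9 m.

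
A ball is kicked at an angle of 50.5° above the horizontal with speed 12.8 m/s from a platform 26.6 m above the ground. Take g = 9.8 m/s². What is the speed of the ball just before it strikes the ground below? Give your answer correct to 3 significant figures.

26.2 m/s

v_x = 12.8 cos 50.5° = 8.142 m/s is unchanged throughout.
For the vertical component, v_y² = v_y0² + 2 g h = (9.877)² + 2×9.8×26.6 = 618.9, so |v_y| = 24.88 m/s.
Impact speed = √(v_x² + v_y²) = √(66.29 + 618.9) = 26.2 m/s.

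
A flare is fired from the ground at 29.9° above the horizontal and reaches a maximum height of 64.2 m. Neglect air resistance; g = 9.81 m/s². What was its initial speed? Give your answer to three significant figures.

At maximum height v_y = 0, so (v₀ sin θ)² = 2 g H.
v₀ sin 29.9° = √(2 × 9.81 × 64.2) = 35.49 m/s.
v₀ = 35.49 / sin 29.9° = 35.49 / 0.4985 = 71.2 m/s.

71.2 m/s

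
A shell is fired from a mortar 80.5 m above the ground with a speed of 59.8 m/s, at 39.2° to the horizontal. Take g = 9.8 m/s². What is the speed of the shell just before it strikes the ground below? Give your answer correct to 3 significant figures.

v_x = 59.8 cos 39.2° = 46.34 m/s is unchanged throughout.
For the vertical component, v_y² = v_y0² + 2 g h = (37.80)² + 2×9.8×80.5 = 3007, so |v_y| = 54.84 m/s.
Impact speed = √(v_x² + v_y²) = √(2147 + 3007) = 71.8 m/s.

71.8 m/s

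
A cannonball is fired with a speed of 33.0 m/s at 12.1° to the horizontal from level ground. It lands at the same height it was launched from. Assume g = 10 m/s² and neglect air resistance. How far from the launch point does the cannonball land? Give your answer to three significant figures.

For level ground, R = v₀² sin(2θ) / g.
sin(2 × 12.1°) = sin 24.20° = 0.4099.
R = (33.0)² × 0.4099 / 10 = 44.6 m.

44.6 m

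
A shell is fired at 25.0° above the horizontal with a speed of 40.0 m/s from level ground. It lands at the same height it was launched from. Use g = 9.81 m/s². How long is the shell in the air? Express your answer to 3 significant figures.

3.45 s

Vertical component: v_y = 40.0 sin 25.0° = 16.90 m/s.
For a projectile landing at launch height, time of flight is t = 2 v_y / g = 2 × 16.90 / 9.81 = 3.45 s.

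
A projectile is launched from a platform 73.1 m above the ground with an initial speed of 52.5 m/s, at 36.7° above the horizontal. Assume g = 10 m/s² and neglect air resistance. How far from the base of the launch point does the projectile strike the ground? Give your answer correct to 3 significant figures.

340 m

Components: v_x = 52.5 cos 36.7° = 42.09 m/s, v_y = 52.5 sin 36.7° = 31.38 m/s.
Vertical: 0 = 73.1 + 31.38 t − ½(10) t² ⇒ 5.000 t² − 31.38 t − 73.1 = 0.
t = [31.38 + √(984.7 + 1462)] / 10.00 = 8.084 s.
Horizontal: R = v_x · t = 42.09 × 8.084 = 340 m.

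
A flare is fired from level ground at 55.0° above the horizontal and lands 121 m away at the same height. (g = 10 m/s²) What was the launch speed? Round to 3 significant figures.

35.9 m/s

On level ground, R = v₀² sin(2θ) / g, so v₀ = √(R g / sin 2θ).
sin(2 × 55.0°) = 0.9397.
v₀ = √(121 × 10 / 0.9397) = √1288 = 35.9 m/s.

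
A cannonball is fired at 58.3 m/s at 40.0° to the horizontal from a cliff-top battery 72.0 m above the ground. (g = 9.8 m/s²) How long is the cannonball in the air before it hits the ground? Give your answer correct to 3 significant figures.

9.24 s

Vertical component: v_y = 58.3 sin 40.0° = 37.47 m/s.
Taking up as positive with launch at y = 72.0 m, landing at y = 0: 0 = 72.0 + 37.47 t − ½(9.8) t².
Solving 4.900 t² − 37.47 t − 72.0 = 0 gives t = [37.47 + √(37.47² + 4·4.900·72.0)] / 9.800 = 9.24 s.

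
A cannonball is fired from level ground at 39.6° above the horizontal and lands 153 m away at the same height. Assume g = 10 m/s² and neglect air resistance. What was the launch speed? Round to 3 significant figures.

On level ground, R = v₀² sin(2θ) / g, so v₀ = √(R g / sin 2θ).
sin(2 × 39.6°) = 0.9823.
v₀ = √(153 × 10 / 0.9823) = √1558 = 39.5 m/s.

39.5 m/s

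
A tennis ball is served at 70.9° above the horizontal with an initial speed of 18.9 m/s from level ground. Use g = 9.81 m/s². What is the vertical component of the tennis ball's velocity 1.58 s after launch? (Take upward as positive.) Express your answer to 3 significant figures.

2.36 m/s

Initial vertical component: v_y0 = 18.9 sin 70.9° = 17.86 m/s.
v_y(t) = v_y0 − g t = 17.86 − 9.81 × 1.58 = 2.36 m/s.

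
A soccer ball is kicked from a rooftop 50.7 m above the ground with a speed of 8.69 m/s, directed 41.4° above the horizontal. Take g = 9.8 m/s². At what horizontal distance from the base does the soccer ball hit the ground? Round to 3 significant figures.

Components: v_x = 8.69 cos 41.4° = 6.518 m/s, v_y = 8.69 sin 41.4° = 5.747 m/s.
Vertical: 0 = 50.7 + 5.747 t − ½(9.8) t² ⇒ 4.900 t² − 5.747 t − 50.7 = 0.
t = [5.747 + √(33.03 + 993.7)] / 9.800 = 3.856 s.
Horizontal: R = v_x · t = 6.518 × 3.856 = 25.1 m.

25.1 m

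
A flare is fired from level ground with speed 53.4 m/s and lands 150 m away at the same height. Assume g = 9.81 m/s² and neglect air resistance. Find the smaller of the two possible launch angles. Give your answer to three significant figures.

15.5°

Level-ground range: R = v₀² sin(2θ)/g ⇒ sin 2θ = R g / v₀² = 150×9.81/53.4² = 0.5160.
2θ = arcsin(0.5160) = 31.06° or 180° − 31.06° = 148.94°.
So θ = 15.5° or θ = 74.5°.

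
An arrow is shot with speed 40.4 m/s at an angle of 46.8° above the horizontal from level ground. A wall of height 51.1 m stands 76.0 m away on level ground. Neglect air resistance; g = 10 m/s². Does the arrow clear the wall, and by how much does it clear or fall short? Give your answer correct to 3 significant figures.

v_x = 40.4 cos 46.8° = 27.66 m/s; v_y0 = 40.4 sin 46.8° = 29.45 m/s.
Time to reach the wall: t = 76.0 / 27.66 = 2.748 s.
Height at that point: y = 29.45×2.748 − 5.000×2.748² = 43.17 m.
That is 51.1 − 43.17 = 7.93 m below the top of the wall, so the arrow does not clear it.

No — it falls 7.93 m short of clearing the wall.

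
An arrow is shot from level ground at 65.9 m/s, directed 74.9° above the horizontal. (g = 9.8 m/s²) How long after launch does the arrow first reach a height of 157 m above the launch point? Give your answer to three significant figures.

v_y0 = 65.9 sin 74.9° = 63.62 m/s.
Set y = v_y0 t − ½ g t² = 157: 4.900 t² − 63.62 t + 157 = 0.
t = [63.62 ± √(4048 − 3077)] / 9.8 = (63.62 ± 31.16) / 9.8, giving t = 3.31 s or t = 9.67 s.
The arrow is on the way up at the first time, so t = 3.31 s.

3.31 s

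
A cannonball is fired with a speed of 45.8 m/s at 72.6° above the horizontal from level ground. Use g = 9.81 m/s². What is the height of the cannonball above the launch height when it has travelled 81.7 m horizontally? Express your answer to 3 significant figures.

v_x = 45.8 cos 72.6° = 13.70 m/s, v_y0 = 45.8 sin 72.6° = 43.70 m/s.
Time to reach x = 81.7 m: t = x / v_x = 81.7 / 13.70 = 5.964 s.
y = v_y0 t − ½ g t² = 43.70×5.964 − 4.905×5.964² = 86.2 m.

86.2 m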